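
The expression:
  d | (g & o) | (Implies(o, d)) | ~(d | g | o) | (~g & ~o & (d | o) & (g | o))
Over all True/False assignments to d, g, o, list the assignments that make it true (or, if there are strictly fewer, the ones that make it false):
is false only for:
  d=False, g=False, o=True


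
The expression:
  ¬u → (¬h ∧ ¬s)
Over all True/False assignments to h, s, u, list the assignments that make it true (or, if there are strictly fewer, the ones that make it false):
is false only for:
  h=False, s=True, u=False;
  h=True, s=False, u=False;
  h=True, s=True, u=False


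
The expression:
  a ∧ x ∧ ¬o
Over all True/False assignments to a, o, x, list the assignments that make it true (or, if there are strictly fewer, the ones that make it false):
is true only for:
  a=True, o=False, x=True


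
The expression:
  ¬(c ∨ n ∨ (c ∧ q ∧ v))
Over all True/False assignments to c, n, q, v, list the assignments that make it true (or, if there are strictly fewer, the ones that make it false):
is true only for:
  c=False, n=False, q=False, v=False;
  c=False, n=False, q=False, v=True;
  c=False, n=False, q=True, v=False;
  c=False, n=False, q=True, v=True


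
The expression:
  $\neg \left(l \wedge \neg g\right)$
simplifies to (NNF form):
$g \vee \neg l$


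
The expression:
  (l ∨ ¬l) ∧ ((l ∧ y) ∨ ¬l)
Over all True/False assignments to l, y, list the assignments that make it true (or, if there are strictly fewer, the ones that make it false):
is false only for:
  l=True, y=False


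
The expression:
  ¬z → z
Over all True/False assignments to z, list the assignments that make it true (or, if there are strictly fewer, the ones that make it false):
is true only for:
  z=True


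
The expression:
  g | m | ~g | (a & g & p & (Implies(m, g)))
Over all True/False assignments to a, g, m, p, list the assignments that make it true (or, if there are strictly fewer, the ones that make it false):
is always true.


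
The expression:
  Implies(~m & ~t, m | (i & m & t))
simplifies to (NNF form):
m | t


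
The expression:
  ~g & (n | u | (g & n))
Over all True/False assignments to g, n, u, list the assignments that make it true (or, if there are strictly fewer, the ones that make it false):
is true only for:
  g=False, n=False, u=True;
  g=False, n=True, u=False;
  g=False, n=True, u=True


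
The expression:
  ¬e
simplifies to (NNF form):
¬e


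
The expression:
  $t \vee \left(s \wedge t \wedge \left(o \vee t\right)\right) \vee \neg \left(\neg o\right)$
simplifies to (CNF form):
$o \vee t$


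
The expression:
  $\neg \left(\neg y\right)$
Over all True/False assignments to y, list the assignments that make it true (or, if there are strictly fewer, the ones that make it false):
is true only for:
  y=True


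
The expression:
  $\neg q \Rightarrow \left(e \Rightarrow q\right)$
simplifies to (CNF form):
$q \vee \neg e$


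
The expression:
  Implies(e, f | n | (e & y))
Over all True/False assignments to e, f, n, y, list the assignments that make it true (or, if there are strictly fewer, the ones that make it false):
is false only for:
  e=True, f=False, n=False, y=False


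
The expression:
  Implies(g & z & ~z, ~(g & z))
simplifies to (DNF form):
True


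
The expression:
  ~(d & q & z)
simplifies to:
~d | ~q | ~z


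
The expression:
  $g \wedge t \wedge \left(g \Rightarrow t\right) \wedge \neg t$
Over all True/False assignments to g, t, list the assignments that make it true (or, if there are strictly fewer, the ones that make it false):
is never true.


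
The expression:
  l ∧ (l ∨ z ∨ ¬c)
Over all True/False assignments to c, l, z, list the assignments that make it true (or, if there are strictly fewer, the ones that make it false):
is true only for:
  c=False, l=True, z=False;
  c=False, l=True, z=True;
  c=True, l=True, z=False;
  c=True, l=True, z=True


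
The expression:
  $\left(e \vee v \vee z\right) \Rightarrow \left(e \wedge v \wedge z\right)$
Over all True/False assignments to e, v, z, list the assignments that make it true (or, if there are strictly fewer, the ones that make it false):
is true only for:
  e=False, v=False, z=False;
  e=True, v=True, z=True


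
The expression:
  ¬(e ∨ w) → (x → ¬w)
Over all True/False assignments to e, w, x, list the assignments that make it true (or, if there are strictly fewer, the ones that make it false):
is always true.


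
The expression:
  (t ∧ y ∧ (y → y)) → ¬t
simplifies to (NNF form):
¬t ∨ ¬y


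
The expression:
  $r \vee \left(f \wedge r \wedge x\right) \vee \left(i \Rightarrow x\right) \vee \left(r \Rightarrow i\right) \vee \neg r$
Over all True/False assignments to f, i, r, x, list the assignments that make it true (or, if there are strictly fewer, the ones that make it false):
is always true.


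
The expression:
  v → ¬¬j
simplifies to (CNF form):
j ∨ ¬v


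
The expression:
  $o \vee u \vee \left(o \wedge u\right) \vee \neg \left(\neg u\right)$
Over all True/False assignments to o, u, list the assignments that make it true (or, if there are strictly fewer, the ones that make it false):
is false only for:
  o=False, u=False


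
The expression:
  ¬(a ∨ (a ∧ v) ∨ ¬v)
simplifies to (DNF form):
v ∧ ¬a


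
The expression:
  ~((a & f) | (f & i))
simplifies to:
~f | (~a & ~i)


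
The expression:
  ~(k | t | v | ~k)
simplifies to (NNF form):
False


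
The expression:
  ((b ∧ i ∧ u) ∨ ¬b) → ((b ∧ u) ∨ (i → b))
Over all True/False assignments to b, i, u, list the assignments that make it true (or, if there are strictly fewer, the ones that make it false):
is false only for:
  b=False, i=True, u=False;
  b=False, i=True, u=True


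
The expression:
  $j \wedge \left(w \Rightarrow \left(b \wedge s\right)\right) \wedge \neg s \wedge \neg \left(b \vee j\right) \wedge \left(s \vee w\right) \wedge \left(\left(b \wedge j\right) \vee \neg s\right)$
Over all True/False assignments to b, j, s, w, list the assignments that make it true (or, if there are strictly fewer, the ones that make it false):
is never true.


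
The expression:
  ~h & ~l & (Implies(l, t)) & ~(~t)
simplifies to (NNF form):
t & ~h & ~l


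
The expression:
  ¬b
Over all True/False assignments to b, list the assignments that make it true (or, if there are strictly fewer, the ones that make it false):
is true only for:
  b=False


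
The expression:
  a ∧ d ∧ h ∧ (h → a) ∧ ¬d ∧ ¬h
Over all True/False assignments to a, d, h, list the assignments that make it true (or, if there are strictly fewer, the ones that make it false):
is never true.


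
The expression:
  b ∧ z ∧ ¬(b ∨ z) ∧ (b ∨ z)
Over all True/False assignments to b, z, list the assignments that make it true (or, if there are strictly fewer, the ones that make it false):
is never true.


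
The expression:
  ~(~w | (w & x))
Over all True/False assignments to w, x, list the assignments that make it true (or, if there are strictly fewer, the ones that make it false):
is true only for:
  w=True, x=False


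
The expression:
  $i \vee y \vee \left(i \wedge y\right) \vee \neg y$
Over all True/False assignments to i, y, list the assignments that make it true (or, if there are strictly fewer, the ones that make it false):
is always true.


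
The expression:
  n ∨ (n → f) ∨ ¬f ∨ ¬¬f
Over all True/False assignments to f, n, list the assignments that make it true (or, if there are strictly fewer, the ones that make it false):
is always true.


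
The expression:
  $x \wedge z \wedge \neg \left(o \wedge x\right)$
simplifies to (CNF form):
$x \wedge z \wedge \neg o$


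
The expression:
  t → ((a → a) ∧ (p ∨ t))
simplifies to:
True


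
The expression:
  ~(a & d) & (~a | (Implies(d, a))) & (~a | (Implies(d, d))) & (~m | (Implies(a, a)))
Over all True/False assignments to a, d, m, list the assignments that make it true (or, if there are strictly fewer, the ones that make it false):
is false only for:
  a=True, d=True, m=False;
  a=True, d=True, m=True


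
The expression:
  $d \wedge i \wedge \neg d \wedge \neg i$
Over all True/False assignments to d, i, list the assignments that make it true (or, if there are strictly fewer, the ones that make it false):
is never true.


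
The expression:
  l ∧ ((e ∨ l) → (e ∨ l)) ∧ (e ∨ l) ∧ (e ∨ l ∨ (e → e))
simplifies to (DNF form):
l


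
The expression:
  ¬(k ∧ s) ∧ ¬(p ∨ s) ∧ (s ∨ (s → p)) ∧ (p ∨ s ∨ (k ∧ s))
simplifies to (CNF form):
False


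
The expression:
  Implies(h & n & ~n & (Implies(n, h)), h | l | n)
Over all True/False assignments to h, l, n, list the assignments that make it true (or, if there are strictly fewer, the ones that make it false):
is always true.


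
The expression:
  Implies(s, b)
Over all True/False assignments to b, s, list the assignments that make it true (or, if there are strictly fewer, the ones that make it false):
is false only for:
  b=False, s=True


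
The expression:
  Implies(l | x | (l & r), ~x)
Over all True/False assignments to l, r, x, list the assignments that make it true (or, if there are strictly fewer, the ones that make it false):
is true only for:
  l=False, r=False, x=False;
  l=False, r=True, x=False;
  l=True, r=False, x=False;
  l=True, r=True, x=False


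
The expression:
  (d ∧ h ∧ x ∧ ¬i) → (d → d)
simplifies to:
True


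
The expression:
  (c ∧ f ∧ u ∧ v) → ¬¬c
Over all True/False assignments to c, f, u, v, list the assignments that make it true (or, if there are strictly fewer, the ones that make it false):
is always true.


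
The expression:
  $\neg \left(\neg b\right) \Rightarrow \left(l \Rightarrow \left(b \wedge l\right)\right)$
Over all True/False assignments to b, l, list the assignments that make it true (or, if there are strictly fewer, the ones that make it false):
is always true.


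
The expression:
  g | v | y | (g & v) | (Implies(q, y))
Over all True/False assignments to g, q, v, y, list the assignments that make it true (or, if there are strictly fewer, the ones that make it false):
is false only for:
  g=False, q=True, v=False, y=False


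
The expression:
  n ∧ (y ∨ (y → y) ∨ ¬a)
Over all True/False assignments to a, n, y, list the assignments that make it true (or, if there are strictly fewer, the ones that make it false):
is true only for:
  a=False, n=True, y=False;
  a=False, n=True, y=True;
  a=True, n=True, y=False;
  a=True, n=True, y=True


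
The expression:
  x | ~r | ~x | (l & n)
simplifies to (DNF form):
True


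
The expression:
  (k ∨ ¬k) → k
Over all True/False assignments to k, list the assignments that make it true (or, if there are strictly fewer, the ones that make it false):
is true only for:
  k=True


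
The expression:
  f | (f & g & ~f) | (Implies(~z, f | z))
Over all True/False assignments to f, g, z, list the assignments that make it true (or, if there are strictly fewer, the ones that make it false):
is false only for:
  f=False, g=False, z=False;
  f=False, g=True, z=False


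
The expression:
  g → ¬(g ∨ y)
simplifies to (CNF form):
¬g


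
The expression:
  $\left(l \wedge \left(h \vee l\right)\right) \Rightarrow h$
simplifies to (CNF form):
$h \vee \neg l$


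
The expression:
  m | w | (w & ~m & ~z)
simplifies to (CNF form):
m | w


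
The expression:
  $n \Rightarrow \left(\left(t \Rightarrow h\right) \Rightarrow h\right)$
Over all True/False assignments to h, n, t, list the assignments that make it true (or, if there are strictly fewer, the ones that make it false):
is false only for:
  h=False, n=True, t=False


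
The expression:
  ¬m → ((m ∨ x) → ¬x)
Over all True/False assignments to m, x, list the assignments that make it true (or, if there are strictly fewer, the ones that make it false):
is false only for:
  m=False, x=True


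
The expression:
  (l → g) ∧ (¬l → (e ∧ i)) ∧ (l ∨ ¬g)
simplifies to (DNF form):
(g ∧ l) ∨ (e ∧ i ∧ ¬g ∧ ¬l)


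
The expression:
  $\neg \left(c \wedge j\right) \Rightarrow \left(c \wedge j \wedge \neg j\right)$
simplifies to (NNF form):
$c \wedge j$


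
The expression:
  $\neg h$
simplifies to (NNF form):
$\neg h$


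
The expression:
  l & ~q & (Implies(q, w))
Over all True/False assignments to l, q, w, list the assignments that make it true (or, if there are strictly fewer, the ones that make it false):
is true only for:
  l=True, q=False, w=False;
  l=True, q=False, w=True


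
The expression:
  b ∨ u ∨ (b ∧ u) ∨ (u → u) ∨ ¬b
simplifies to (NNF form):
True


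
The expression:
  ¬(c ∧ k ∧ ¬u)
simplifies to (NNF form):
u ∨ ¬c ∨ ¬k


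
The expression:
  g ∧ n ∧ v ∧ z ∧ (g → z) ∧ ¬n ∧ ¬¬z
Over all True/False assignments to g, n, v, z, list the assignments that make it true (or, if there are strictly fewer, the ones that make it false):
is never true.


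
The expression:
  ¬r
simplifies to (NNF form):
¬r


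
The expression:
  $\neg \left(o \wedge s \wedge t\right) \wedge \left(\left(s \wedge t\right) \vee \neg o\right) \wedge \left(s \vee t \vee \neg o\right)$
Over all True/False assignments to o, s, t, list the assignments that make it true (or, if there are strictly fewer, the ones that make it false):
is true only for:
  o=False, s=False, t=False;
  o=False, s=False, t=True;
  o=False, s=True, t=False;
  o=False, s=True, t=True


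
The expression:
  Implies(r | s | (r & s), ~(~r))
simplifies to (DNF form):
r | ~s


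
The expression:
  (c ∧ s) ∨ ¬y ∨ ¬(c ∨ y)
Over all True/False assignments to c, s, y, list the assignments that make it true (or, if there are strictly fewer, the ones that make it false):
is false only for:
  c=False, s=False, y=True;
  c=False, s=True, y=True;
  c=True, s=False, y=True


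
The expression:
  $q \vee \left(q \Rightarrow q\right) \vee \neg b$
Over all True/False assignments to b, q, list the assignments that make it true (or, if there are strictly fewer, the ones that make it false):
is always true.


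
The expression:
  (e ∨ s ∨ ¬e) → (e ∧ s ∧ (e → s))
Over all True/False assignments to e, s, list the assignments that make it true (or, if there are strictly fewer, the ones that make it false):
is true only for:
  e=True, s=True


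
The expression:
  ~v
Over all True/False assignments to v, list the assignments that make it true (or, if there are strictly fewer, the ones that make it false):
is true only for:
  v=False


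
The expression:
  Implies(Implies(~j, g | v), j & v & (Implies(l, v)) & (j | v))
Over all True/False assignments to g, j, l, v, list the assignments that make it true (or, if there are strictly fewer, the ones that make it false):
is true only for:
  g=False, j=False, l=False, v=False;
  g=False, j=False, l=True, v=False;
  g=False, j=True, l=False, v=True;
  g=False, j=True, l=True, v=True;
  g=True, j=True, l=False, v=True;
  g=True, j=True, l=True, v=True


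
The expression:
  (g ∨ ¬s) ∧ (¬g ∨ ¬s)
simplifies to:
¬s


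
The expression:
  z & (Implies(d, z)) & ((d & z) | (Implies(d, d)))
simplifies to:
z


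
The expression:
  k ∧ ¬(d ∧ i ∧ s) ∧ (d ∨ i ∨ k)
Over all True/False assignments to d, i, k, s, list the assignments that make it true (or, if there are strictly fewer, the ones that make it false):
is true only for:
  d=False, i=False, k=True, s=False;
  d=False, i=False, k=True, s=True;
  d=False, i=True, k=True, s=False;
  d=False, i=True, k=True, s=True;
  d=True, i=False, k=True, s=False;
  d=True, i=False, k=True, s=True;
  d=True, i=True, k=True, s=False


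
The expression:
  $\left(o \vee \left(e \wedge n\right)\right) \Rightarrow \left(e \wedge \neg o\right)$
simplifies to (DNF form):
$\neg o$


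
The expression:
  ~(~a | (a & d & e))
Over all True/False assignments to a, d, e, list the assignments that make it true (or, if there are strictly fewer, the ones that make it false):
is true only for:
  a=True, d=False, e=False;
  a=True, d=False, e=True;
  a=True, d=True, e=False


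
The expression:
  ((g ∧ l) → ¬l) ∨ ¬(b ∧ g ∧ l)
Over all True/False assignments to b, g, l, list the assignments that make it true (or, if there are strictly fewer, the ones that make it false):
is false only for:
  b=True, g=True, l=True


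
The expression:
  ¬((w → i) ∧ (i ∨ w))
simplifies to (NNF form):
¬i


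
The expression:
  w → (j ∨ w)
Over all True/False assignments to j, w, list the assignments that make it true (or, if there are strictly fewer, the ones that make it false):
is always true.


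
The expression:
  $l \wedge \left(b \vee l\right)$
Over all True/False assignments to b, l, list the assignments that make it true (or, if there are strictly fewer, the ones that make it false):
is true only for:
  b=False, l=True;
  b=True, l=True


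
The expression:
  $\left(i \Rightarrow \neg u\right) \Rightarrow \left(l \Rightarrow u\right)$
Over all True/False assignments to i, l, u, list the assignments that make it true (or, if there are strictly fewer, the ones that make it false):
is false only for:
  i=False, l=True, u=False;
  i=True, l=True, u=False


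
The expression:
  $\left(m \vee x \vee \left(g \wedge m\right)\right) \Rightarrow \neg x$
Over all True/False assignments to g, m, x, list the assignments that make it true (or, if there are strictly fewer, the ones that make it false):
is true only for:
  g=False, m=False, x=False;
  g=False, m=True, x=False;
  g=True, m=False, x=False;
  g=True, m=True, x=False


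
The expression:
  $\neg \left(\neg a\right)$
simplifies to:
$a$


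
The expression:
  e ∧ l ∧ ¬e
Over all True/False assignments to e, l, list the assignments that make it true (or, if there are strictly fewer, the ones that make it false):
is never true.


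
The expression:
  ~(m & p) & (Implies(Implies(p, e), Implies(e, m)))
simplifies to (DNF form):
(m & ~p) | (~e & ~m)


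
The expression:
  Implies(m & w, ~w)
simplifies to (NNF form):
~m | ~w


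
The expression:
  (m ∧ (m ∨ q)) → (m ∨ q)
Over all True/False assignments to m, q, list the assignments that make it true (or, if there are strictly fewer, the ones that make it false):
is always true.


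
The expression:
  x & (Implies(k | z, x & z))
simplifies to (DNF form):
(x & z) | (x & ~k)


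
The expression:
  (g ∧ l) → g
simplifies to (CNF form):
True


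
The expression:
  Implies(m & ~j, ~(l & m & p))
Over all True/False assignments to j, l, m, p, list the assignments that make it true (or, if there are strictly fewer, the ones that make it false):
is false only for:
  j=False, l=True, m=True, p=True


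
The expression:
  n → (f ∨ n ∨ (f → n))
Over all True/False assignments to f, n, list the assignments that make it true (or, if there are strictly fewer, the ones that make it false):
is always true.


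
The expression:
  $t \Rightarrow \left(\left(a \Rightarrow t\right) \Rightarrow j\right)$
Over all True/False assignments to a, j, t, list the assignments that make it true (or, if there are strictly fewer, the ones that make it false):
is false only for:
  a=False, j=False, t=True;
  a=True, j=False, t=True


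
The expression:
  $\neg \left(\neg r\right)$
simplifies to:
$r$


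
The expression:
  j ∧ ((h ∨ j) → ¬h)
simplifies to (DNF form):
j ∧ ¬h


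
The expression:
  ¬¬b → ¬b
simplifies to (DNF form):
¬b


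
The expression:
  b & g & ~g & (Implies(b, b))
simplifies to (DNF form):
False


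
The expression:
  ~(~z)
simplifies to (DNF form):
z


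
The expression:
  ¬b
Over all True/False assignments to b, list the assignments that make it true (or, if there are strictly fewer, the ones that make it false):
is true only for:
  b=False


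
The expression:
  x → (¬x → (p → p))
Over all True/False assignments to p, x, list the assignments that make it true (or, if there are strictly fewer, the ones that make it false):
is always true.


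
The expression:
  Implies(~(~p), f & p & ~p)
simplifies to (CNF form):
~p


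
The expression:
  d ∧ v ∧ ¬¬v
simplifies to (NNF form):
d ∧ v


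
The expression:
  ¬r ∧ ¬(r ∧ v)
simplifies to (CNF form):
¬r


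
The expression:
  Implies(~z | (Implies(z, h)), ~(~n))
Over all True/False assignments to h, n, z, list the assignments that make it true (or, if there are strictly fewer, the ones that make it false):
is false only for:
  h=False, n=False, z=False;
  h=True, n=False, z=False;
  h=True, n=False, z=True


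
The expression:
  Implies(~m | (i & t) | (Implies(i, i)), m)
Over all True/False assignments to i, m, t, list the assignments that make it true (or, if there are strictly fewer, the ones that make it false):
is true only for:
  i=False, m=True, t=False;
  i=False, m=True, t=True;
  i=True, m=True, t=False;
  i=True, m=True, t=True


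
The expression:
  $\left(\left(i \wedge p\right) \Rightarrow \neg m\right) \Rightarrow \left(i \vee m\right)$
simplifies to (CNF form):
$i \vee m$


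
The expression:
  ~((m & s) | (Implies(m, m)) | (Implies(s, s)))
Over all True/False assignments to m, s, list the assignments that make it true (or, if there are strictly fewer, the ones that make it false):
is never true.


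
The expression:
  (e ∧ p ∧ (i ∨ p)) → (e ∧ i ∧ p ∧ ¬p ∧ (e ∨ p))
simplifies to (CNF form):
¬e ∨ ¬p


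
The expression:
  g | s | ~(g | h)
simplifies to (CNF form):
g | s | ~h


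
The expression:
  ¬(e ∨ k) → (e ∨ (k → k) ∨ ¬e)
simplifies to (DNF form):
True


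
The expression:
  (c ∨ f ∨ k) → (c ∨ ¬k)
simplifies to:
c ∨ ¬k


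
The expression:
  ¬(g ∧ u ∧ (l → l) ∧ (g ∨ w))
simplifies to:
¬g ∨ ¬u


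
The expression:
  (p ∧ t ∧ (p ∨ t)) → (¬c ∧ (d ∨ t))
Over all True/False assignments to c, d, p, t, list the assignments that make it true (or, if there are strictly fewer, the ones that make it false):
is false only for:
  c=True, d=False, p=True, t=True;
  c=True, d=True, p=True, t=True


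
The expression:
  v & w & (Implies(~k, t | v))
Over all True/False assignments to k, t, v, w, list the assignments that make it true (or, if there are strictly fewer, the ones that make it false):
is true only for:
  k=False, t=False, v=True, w=True;
  k=False, t=True, v=True, w=True;
  k=True, t=False, v=True, w=True;
  k=True, t=True, v=True, w=True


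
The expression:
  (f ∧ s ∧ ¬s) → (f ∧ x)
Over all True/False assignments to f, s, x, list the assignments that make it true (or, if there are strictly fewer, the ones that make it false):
is always true.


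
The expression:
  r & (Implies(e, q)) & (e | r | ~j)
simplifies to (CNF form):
r & (q | ~e)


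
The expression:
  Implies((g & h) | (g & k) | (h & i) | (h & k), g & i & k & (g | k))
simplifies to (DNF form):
(g & i & k) | (~g & ~h) | (~h & ~k) | (~g & ~i & ~k)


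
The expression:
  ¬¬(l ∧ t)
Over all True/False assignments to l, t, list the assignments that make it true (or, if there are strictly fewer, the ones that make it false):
is true only for:
  l=True, t=True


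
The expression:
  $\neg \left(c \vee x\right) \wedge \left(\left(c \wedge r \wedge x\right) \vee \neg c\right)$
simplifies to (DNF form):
$\neg c \wedge \neg x$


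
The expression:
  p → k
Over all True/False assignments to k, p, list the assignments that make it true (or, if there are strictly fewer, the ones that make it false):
is false only for:
  k=False, p=True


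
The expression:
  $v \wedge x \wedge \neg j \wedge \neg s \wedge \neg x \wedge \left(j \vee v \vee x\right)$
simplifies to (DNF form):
$\text{False}$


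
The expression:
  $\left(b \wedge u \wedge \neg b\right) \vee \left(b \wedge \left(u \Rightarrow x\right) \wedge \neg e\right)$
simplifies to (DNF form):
$\left(b \wedge x \wedge \neg e\right) \vee \left(b \wedge \neg e \wedge \neg u\right)$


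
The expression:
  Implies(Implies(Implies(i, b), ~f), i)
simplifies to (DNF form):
f | i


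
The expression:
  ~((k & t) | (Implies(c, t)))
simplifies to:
c & ~t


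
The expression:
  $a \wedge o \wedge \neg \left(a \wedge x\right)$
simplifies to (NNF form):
$a \wedge o \wedge \neg x$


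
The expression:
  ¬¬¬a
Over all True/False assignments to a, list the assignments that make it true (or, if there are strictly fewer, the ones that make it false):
is true only for:
  a=False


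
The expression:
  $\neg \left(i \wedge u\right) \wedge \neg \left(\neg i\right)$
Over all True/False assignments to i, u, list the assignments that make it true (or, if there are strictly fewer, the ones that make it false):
is true only for:
  i=True, u=False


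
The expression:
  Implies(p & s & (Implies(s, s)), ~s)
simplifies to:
~p | ~s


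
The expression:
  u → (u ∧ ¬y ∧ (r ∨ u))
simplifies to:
¬u ∨ ¬y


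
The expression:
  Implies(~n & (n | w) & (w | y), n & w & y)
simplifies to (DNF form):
n | ~w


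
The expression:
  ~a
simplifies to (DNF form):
~a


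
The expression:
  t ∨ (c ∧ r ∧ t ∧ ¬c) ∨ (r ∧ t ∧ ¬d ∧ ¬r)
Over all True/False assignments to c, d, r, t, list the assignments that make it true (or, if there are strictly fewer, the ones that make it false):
is true only for:
  c=False, d=False, r=False, t=True;
  c=False, d=False, r=True, t=True;
  c=False, d=True, r=False, t=True;
  c=False, d=True, r=True, t=True;
  c=True, d=False, r=False, t=True;
  c=True, d=False, r=True, t=True;
  c=True, d=True, r=False, t=True;
  c=True, d=True, r=True, t=True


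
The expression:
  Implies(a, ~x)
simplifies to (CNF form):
~a | ~x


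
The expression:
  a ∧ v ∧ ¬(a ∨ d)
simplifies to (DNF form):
False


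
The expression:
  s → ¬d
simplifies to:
¬d ∨ ¬s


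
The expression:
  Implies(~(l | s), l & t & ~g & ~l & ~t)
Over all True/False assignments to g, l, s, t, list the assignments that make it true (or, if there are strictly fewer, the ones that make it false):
is false only for:
  g=False, l=False, s=False, t=False;
  g=False, l=False, s=False, t=True;
  g=True, l=False, s=False, t=False;
  g=True, l=False, s=False, t=True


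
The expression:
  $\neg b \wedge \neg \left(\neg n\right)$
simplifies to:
$n \wedge \neg b$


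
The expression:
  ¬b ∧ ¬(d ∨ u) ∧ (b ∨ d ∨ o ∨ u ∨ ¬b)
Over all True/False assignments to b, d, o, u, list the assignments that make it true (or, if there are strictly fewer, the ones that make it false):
is true only for:
  b=False, d=False, o=False, u=False;
  b=False, d=False, o=True, u=False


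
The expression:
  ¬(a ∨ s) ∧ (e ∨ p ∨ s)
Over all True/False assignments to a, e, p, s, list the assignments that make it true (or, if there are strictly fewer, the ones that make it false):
is true only for:
  a=False, e=False, p=True, s=False;
  a=False, e=True, p=False, s=False;
  a=False, e=True, p=True, s=False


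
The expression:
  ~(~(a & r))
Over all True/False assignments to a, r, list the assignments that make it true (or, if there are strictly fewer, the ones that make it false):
is true only for:
  a=True, r=True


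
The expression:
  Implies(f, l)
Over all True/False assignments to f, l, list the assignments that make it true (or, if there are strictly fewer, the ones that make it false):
is false only for:
  f=True, l=False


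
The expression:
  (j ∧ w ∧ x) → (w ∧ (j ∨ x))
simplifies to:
True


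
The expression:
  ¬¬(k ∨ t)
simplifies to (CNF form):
k ∨ t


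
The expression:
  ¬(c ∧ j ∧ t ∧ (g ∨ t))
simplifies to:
¬c ∨ ¬j ∨ ¬t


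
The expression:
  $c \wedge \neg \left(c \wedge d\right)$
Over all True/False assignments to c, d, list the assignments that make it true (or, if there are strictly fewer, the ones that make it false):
is true only for:
  c=True, d=False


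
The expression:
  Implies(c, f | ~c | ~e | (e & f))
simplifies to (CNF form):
f | ~c | ~e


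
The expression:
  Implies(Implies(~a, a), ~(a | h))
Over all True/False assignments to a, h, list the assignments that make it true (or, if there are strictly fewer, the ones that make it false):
is true only for:
  a=False, h=False;
  a=False, h=True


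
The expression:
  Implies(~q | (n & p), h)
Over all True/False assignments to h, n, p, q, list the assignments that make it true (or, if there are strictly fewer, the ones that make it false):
is false only for:
  h=False, n=False, p=False, q=False;
  h=False, n=False, p=True, q=False;
  h=False, n=True, p=False, q=False;
  h=False, n=True, p=True, q=False;
  h=False, n=True, p=True, q=True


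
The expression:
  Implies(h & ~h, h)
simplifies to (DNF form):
True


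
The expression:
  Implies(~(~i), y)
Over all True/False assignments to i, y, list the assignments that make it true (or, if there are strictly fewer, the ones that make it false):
is false only for:
  i=True, y=False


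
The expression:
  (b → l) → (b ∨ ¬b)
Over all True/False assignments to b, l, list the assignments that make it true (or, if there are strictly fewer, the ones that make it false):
is always true.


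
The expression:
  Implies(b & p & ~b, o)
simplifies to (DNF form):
True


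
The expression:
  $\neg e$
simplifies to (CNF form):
$\neg e$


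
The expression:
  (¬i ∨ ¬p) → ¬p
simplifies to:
i ∨ ¬p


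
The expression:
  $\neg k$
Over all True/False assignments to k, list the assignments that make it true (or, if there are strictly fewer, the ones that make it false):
is true only for:
  k=False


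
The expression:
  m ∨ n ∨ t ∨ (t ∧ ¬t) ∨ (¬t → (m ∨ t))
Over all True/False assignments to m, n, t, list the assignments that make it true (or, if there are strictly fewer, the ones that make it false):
is false only for:
  m=False, n=False, t=False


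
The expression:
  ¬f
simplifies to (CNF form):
¬f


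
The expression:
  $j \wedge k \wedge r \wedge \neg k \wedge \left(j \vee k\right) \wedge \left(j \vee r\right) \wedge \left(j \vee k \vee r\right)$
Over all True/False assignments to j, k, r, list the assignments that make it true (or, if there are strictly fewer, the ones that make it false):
is never true.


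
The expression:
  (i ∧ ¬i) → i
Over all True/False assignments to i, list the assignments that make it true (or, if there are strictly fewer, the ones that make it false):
is always true.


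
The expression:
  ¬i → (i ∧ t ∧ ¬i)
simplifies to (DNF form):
i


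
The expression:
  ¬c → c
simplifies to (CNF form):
c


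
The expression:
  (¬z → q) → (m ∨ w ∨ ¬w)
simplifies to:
True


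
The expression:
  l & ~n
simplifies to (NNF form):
l & ~n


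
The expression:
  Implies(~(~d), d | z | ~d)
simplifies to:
True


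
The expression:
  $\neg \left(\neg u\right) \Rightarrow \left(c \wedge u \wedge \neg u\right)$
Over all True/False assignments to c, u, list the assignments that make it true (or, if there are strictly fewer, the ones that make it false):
is true only for:
  c=False, u=False;
  c=True, u=False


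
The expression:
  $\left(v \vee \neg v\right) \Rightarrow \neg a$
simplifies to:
$\neg a$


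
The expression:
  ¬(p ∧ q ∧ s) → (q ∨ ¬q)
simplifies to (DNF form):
True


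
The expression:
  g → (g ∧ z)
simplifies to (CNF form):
z ∨ ¬g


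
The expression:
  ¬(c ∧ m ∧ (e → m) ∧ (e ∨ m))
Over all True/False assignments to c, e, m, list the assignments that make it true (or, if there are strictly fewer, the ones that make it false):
is false only for:
  c=True, e=False, m=True;
  c=True, e=True, m=True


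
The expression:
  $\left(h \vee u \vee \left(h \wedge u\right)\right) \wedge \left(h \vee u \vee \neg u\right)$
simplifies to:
$h \vee u$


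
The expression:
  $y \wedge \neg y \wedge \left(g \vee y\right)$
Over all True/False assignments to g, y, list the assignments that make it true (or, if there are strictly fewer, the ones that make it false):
is never true.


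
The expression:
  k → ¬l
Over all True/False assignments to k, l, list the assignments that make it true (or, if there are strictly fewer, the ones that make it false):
is false only for:
  k=True, l=True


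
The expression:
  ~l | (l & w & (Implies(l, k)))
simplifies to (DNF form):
~l | (k & w)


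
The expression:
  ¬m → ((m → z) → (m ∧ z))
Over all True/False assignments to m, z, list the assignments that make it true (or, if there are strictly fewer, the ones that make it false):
is true only for:
  m=True, z=False;
  m=True, z=True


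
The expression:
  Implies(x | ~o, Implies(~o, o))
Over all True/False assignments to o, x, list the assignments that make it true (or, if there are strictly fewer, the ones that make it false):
is true only for:
  o=True, x=False;
  o=True, x=True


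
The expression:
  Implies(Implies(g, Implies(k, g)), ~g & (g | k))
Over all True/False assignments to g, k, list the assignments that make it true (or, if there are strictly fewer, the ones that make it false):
is true only for:
  g=False, k=True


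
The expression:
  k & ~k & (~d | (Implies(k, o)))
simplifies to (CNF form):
False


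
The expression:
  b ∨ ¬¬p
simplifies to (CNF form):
b ∨ p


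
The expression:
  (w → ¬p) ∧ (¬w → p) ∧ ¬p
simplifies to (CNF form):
w ∧ ¬p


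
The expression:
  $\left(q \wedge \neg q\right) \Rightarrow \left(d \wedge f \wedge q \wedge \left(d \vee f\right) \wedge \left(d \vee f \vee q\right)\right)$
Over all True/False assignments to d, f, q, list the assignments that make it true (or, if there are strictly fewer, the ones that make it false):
is always true.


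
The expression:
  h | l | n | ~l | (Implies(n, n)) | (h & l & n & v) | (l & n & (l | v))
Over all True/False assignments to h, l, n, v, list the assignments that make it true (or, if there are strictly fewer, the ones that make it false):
is always true.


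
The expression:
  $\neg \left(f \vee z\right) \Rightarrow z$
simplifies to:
$f \vee z$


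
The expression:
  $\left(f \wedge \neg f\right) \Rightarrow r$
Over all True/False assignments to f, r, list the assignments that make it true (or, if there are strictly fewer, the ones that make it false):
is always true.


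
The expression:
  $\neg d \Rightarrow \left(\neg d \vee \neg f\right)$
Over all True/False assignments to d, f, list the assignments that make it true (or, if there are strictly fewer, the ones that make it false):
is always true.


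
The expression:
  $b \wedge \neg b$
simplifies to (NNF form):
$\text{False}$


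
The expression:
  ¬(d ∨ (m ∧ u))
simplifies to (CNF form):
¬d ∧ (¬m ∨ ¬u)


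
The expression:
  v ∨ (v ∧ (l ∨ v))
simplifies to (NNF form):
v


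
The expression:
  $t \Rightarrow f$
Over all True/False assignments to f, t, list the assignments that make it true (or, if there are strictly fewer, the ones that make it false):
is false only for:
  f=False, t=True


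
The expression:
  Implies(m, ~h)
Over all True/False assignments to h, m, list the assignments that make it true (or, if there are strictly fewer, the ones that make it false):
is false only for:
  h=True, m=True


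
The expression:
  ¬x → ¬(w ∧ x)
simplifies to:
True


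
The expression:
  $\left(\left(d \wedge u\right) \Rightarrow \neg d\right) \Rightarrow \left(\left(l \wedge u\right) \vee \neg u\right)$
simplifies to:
$d \vee l \vee \neg u$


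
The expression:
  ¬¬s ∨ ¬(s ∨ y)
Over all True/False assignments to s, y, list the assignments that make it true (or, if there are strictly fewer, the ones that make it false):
is false only for:
  s=False, y=True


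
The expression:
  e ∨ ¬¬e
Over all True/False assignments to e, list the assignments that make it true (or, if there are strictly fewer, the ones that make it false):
is true only for:
  e=True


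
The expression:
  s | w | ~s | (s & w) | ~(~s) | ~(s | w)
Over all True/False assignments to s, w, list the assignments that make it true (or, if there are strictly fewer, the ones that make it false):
is always true.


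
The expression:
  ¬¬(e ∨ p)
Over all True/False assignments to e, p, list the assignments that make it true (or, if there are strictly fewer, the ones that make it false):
is false only for:
  e=False, p=False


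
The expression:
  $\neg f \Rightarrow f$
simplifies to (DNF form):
$f$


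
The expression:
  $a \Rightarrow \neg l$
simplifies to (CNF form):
$\neg a \vee \neg l$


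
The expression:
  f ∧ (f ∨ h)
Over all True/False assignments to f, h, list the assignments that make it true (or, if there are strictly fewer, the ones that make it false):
is true only for:
  f=True, h=False;
  f=True, h=True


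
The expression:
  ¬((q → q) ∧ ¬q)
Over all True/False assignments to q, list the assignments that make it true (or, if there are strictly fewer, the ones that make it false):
is true only for:
  q=True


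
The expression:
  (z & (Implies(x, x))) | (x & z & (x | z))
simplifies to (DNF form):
z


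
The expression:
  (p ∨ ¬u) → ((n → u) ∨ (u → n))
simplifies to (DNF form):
True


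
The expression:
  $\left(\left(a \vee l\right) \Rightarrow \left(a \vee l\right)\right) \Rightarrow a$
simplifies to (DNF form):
$a$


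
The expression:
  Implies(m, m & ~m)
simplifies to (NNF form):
~m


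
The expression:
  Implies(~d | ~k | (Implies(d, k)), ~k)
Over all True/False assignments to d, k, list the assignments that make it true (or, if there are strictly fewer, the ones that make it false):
is true only for:
  d=False, k=False;
  d=True, k=False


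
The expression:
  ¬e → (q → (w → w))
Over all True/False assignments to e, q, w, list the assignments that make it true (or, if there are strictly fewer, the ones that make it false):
is always true.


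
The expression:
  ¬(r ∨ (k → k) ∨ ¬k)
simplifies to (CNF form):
False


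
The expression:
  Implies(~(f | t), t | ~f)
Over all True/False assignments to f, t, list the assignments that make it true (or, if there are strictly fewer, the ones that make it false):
is always true.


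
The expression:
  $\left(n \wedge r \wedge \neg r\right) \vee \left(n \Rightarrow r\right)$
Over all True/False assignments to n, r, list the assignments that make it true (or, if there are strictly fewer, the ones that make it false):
is false only for:
  n=True, r=False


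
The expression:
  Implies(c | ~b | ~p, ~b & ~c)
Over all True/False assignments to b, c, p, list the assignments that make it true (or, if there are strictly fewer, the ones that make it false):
is true only for:
  b=False, c=False, p=False;
  b=False, c=False, p=True;
  b=True, c=False, p=True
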